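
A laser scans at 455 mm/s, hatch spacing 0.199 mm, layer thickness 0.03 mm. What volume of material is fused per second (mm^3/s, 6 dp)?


Rate = 455 * 0.199 * 0.03 = 2.71635 mm^3/s


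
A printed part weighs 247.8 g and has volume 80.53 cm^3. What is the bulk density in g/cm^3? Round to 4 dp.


rho = 247.8 / 80.53 = 3.0771 g/cm^3


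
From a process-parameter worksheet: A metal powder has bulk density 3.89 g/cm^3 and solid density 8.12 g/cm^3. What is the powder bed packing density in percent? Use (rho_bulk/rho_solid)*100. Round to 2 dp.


Packing = (3.89/8.12)*100 = 47.91 %


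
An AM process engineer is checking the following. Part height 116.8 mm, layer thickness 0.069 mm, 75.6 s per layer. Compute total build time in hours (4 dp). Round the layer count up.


Layers = ceil(116.8/0.069) = 1693
t = 1693 * 75.6 / 3600 = 35.553 hrs


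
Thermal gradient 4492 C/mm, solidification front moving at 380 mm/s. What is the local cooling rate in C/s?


CR = 4492 * 380 = 1706960 C/s


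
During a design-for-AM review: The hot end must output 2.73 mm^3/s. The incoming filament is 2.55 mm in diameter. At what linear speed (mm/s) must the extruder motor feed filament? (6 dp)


A = pi*(2.55/2)^2 = 5.107052
v = 2.73 / 5.107052 = 0.534555 mm/s


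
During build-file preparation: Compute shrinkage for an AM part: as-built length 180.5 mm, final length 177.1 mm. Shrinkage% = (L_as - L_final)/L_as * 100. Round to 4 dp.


Shrinkage = ((180.5-177.1)/180.5)*100 = 1.8837 %


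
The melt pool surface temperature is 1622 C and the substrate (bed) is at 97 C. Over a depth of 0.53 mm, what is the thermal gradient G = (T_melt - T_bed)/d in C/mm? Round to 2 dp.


G = (1622-97)/0.53 = 2877.36 C/mm


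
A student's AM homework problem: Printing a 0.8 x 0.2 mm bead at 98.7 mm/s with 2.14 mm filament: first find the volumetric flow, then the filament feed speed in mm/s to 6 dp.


Q = 0.8 * 0.2 * 98.7 = 15.792 mm^3/s
A_fil = pi*(2.14/2)^2 = 3.59680943 mm^2
v_feed = 15.792 / 3.59680943 = 4.390558 mm/s


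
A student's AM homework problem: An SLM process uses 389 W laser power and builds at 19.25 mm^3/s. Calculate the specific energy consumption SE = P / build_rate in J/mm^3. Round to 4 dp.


SE = 389 / 19.25 = 20.2078 J/mm^3


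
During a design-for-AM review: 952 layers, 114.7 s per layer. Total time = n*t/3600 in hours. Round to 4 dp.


t = 952 * 114.7 / 3600 = 30.3318 hrs


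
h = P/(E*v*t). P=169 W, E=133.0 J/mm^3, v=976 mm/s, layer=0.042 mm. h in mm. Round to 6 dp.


h = 169 / (133.0*976*0.042) = 0.030998 mm


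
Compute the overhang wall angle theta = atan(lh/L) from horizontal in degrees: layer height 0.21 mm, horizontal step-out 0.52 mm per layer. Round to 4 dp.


angle = atan(0.21/0.52) = 21.9911 degrees


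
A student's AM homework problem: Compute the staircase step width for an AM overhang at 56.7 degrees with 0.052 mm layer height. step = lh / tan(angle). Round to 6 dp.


step = 0.052 / tan(56.7) = 0.034158 mm


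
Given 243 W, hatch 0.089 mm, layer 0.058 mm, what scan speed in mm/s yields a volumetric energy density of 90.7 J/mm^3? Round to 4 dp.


v = 243 / (90.7*0.089*0.058) = 519.0163 mm/s


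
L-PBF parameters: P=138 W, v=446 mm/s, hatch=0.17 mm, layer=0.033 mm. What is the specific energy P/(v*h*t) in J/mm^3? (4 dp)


Build rate = 446 * 0.17 * 0.033 = 2.50206 mm^3/s
SE = 138 / 2.50206 = 55.1546 J/mm^3


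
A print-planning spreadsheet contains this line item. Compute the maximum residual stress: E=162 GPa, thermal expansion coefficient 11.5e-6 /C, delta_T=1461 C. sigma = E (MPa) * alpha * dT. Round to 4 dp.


sigma = 162*1000 * 11.5e-6 * 1461 = 2721.843 MPa


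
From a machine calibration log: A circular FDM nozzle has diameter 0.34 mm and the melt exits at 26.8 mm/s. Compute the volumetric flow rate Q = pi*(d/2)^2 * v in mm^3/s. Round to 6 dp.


A = pi*(0.34/2)^2 = 0.09079203 mm^2
Q = 0.09079203 * 26.8 = 2.433226 mm^3/s


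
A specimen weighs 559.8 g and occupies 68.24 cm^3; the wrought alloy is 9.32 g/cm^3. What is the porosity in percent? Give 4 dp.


rho_part = 559.8 / 68.24 = 8.20339977 g/cm^3
Porosity = (1 - 8.20339977/9.32)*100 = 11.9807 %


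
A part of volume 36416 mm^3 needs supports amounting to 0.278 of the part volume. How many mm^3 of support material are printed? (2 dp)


V_support = 36416 * 0.278 = 10123.65 mm^3


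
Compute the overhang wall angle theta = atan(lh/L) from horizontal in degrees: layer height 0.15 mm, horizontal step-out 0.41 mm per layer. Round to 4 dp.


angle = atan(0.15/0.41) = 20.0952 degrees


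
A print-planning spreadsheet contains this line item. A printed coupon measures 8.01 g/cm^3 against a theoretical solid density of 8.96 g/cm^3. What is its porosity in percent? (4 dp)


Porosity = (1-8.01/8.96)*100 = 10.6027 %


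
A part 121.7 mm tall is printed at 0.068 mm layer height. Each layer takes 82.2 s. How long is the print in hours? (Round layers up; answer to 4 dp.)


Layers = ceil(121.7/0.068) = 1790
t = 1790 * 82.2 / 3600 = 40.8717 hrs


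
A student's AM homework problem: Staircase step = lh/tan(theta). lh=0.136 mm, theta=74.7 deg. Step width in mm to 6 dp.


step = 0.136 / tan(74.7) = 0.037205 mm


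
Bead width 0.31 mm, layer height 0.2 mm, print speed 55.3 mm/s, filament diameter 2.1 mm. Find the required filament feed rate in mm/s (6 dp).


Q = 0.31 * 0.2 * 55.3 = 3.4286 mm^3/s
A_fil = pi*(2.1/2)^2 = 3.4636059 mm^2
v_feed = 3.4286 / 3.4636059 = 0.989893 mm/s


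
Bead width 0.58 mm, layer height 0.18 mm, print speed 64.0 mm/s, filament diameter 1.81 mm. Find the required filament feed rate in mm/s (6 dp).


Q = 0.58 * 0.18 * 64.0 = 6.6816 mm^3/s
A_fil = pi*(1.81/2)^2 = 2.57304292 mm^2
v_feed = 6.6816 / 2.57304292 = 2.59677 mm/s


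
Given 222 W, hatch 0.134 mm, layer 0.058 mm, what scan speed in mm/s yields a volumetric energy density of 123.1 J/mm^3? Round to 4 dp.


v = 222 / (123.1*0.134*0.058) = 232.0396 mm/s


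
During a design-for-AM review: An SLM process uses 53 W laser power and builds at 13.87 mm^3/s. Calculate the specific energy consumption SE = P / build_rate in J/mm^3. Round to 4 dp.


SE = 53 / 13.87 = 3.8212 J/mm^3


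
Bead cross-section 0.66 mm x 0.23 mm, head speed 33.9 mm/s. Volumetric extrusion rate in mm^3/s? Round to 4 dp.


Rate = 0.66 * 0.23 * 33.9 = 5.146 mm^3/s


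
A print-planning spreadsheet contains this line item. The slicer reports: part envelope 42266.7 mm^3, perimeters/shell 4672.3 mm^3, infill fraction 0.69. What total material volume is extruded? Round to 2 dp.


V_infill = (42266.7 - 4672.3) * 0.69 = 25940.14
V_total = 4672.3 + 25940.14 = 30612.44 mm^3


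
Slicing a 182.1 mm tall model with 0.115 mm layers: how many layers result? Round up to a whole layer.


Layers = ceil(182.1/0.115) = 1584


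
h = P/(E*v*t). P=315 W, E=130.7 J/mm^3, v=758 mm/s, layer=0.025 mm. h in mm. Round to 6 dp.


h = 315 / (130.7*758*0.025) = 0.127182 mm


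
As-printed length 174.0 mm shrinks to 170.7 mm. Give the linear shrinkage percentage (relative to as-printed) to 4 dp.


Shrinkage = ((174.0-170.7)/174.0)*100 = 1.8966 %


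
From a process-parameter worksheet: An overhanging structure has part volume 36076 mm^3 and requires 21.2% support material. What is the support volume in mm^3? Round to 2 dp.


V_support = 36076 * 0.212 = 7648.11 mm^3


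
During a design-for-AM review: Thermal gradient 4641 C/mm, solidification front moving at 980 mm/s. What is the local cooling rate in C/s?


CR = 4641 * 980 = 4548180 C/s


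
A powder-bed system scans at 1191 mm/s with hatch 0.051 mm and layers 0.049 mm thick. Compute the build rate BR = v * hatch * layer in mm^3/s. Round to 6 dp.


Rate = 1191 * 0.051 * 0.049 = 2.976309 mm^3/s


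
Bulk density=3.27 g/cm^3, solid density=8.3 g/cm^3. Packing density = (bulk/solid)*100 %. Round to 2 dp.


Packing = (3.27/8.3)*100 = 39.4 %


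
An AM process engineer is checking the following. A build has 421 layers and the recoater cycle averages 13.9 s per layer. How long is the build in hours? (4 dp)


t = 421 * 13.9 / 3600 = 1.6255 hrs


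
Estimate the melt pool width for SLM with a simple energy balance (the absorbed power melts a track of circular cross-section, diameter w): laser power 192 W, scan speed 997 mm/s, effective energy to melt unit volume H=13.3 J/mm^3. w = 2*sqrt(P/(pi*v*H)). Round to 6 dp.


w = 2*sqrt(192/(pi*997*13.3)) = 0.135779 mm


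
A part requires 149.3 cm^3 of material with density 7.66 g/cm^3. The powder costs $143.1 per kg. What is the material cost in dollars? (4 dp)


Mass = 149.3*7.66/1000 = 1.143638 kg
Cost = 1.143638 * 143.1 = 163.6546 $


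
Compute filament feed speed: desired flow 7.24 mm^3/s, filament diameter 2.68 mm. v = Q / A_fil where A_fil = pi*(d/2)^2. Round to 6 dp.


A = pi*(2.68/2)^2 = 5.641044
v = 7.24 / 5.641044 = 1.28345 mm/s


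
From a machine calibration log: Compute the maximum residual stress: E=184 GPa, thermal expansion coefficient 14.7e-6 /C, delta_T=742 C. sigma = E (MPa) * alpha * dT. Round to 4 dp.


sigma = 184*1000 * 14.7e-6 * 742 = 2006.9616 MPa


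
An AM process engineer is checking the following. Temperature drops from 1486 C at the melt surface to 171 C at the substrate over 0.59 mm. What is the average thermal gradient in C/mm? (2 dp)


G = (1486-171)/0.59 = 2228.81 C/mm


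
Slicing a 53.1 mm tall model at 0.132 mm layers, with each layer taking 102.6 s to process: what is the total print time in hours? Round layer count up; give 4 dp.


Layers = ceil(53.1/0.132) = 403
t = 403 * 102.6 / 3600 = 11.4855 hrs


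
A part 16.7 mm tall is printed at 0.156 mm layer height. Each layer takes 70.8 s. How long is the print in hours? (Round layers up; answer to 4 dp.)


Layers = ceil(16.7/0.156) = 108
t = 108 * 70.8 / 3600 = 2.124 hrs


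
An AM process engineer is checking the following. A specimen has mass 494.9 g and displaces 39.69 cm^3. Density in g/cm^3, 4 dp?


rho = 494.9 / 39.69 = 12.4691 g/cm^3


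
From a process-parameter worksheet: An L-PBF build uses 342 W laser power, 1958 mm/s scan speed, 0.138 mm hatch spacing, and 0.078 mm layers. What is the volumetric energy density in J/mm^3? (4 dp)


E = 342 / (1958*0.138*0.078) = 16.2271 J/mm^3


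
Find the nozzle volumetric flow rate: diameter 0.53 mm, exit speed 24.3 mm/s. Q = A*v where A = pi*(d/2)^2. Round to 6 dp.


A = pi*(0.53/2)^2 = 0.22061834 mm^2
Q = 0.22061834 * 24.3 = 5.361026 mm^3/s


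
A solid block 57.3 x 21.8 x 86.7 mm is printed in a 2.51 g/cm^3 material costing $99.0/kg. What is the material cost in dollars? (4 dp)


V = 57.3 * 21.8 * 86.7 = 108300.438 mm^3 = 108.300438 cm^3
Mass = 108.300438 * 2.51 / 1000 = 0.2718341 kg
Cost = 0.2718341 * 99.0 = 26.9116 $


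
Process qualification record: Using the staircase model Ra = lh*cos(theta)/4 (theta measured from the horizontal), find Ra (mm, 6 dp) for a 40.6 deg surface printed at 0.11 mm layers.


Ra = 0.11 * cos(40.6) / 4 = 0.02088 mm


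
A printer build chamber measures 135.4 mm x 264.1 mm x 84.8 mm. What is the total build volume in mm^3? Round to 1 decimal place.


V = 135.4 * 264.1 * 84.8 = 3032375.1 mm^3


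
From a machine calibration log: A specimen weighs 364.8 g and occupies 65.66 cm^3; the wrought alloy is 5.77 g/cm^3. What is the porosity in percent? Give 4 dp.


rho_part = 364.8 / 65.66 = 5.555894 g/cm^3
Porosity = (1 - 5.555894/5.77)*100 = 3.7107 %


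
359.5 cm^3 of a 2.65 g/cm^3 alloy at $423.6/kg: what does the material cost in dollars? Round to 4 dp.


Mass = 359.5*2.65/1000 = 0.952675 kg
Cost = 0.952675 * 423.6 = 403.5531 $


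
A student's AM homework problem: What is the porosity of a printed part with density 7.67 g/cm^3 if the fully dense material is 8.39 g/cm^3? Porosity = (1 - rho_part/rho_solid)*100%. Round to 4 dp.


Porosity = (1-7.67/8.39)*100 = 8.5816 %


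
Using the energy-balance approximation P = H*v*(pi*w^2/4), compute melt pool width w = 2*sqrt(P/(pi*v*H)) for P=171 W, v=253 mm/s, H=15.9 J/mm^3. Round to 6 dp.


w = 2*sqrt(171/(pi*253*15.9)) = 0.232645 mm


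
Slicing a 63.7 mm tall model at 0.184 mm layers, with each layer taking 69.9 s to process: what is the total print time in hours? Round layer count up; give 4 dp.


Layers = ceil(63.7/0.184) = 347
t = 347 * 69.9 / 3600 = 6.7376 hrs


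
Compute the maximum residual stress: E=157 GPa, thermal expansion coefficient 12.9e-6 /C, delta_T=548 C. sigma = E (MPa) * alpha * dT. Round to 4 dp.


sigma = 157*1000 * 12.9e-6 * 548 = 1109.8644 MPa


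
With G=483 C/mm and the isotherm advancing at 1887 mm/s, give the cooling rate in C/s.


CR = 483 * 1887 = 911421 C/s


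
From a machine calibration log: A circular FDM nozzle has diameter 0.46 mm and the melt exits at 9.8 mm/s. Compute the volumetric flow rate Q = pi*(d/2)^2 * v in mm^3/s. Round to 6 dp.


A = pi*(0.46/2)^2 = 0.16619025 mm^2
Q = 0.16619025 * 9.8 = 1.628664 mm^3/s


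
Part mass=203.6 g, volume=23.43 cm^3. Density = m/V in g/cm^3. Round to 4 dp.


rho = 203.6 / 23.43 = 8.6897 g/cm^3


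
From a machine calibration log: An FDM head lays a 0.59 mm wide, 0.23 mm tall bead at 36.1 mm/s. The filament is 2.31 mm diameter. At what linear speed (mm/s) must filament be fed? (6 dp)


Q = 0.59 * 0.23 * 36.1 = 4.89877 mm^3/s
A_fil = pi*(2.31/2)^2 = 4.19096314 mm^2
v_feed = 4.89877 / 4.19096314 = 1.168889 mm/s


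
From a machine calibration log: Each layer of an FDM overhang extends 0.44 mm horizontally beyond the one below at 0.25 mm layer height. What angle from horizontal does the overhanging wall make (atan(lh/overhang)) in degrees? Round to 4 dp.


angle = atan(0.25/0.44) = 29.6045 degrees


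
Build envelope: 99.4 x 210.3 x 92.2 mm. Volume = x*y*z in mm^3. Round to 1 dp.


V = 99.4 * 210.3 * 92.2 = 1927332.2 mm^3


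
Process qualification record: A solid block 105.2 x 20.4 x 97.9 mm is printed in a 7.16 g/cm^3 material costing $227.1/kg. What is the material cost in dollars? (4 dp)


V = 105.2 * 20.4 * 97.9 = 210101.232 mm^3 = 210.101232 cm^3
Mass = 210.101232 * 7.16 / 1000 = 1.50432482 kg
Cost = 1.50432482 * 227.1 = 341.6322 $


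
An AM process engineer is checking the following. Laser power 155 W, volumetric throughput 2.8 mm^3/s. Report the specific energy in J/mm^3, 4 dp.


SE = 155 / 2.8 = 55.3571 J/mm^3


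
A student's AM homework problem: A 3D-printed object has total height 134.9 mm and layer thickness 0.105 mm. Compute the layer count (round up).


Layers = ceil(134.9/0.105) = 1285


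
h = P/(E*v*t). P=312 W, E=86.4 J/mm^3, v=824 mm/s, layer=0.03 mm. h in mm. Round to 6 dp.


h = 312 / (86.4*824*0.03) = 0.146081 mm


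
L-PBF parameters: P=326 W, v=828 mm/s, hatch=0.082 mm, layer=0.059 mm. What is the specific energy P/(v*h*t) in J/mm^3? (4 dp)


Build rate = 828 * 0.082 * 0.059 = 4.005864 mm^3/s
SE = 326 / 4.005864 = 81.3807 J/mm^3


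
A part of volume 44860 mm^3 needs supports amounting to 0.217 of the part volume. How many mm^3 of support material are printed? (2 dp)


V_support = 44860 * 0.217 = 9734.62 mm^3


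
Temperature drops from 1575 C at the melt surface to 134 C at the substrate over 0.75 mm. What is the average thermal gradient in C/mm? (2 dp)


G = (1575-134)/0.75 = 1921.33 C/mm


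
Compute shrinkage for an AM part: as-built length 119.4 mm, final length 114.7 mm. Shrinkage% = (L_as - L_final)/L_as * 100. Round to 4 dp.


Shrinkage = ((119.4-114.7)/119.4)*100 = 3.9363 %


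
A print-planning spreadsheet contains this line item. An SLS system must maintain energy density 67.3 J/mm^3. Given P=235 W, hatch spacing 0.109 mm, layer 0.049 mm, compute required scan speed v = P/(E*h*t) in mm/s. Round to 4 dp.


v = 235 / (67.3*0.109*0.049) = 653.7779 mm/s


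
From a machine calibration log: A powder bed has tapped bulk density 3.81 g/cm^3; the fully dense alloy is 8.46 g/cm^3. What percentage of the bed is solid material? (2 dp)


Packing = (3.81/8.46)*100 = 45.04 %


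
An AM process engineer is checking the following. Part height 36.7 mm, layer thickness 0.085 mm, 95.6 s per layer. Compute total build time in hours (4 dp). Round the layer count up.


Layers = ceil(36.7/0.085) = 432
t = 432 * 95.6 / 3600 = 11.472 hrs


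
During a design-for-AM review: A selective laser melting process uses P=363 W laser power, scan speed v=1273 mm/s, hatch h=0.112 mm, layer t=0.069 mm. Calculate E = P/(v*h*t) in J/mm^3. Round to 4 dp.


E = 363 / (1273*0.112*0.069) = 36.8987 J/mm^3


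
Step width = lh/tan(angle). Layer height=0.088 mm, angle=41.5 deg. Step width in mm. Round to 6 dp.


step = 0.088 / tan(41.5) = 0.099466 mm


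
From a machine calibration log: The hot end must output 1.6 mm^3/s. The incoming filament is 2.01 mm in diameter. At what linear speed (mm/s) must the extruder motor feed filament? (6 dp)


A = pi*(2.01/2)^2 = 3.173087
v = 1.6 / 3.173087 = 0.504241 mm/s


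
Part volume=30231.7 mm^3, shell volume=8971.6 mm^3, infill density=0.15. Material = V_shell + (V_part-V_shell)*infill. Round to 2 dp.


V_infill = (30231.7 - 8971.6) * 0.15 = 3189.02
V_total = 8971.6 + 3189.02 = 12160.62 mm^3


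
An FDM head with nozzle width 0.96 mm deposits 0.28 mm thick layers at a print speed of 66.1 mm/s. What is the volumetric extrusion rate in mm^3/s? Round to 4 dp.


Rate = 0.96 * 0.28 * 66.1 = 17.7677 mm^3/s


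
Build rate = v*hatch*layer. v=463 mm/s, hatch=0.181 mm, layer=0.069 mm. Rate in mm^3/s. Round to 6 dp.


Rate = 463 * 0.181 * 0.069 = 5.782407 mm^3/s


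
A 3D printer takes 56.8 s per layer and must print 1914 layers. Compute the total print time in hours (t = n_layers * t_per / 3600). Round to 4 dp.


t = 1914 * 56.8 / 3600 = 30.1987 hrs


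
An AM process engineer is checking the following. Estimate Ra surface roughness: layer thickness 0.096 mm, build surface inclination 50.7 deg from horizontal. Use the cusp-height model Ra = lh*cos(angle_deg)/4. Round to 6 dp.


Ra = 0.096 * cos(50.7) / 4 = 0.015201 mm


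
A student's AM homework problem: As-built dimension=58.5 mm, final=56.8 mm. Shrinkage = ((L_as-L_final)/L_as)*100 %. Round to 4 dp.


Shrinkage = ((58.5-56.8)/58.5)*100 = 2.906 %


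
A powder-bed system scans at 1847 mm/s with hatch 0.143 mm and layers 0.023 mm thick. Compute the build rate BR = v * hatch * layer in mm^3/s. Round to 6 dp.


Rate = 1847 * 0.143 * 0.023 = 6.074783 mm^3/s


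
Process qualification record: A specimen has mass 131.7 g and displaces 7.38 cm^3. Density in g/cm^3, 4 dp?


rho = 131.7 / 7.38 = 17.8455 g/cm^3


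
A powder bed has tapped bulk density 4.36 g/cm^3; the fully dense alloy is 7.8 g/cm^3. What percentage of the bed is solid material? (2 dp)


Packing = (4.36/7.8)*100 = 55.9 %


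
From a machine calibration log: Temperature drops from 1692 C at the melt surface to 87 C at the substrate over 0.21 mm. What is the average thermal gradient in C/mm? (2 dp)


G = (1692-87)/0.21 = 7642.86 C/mm


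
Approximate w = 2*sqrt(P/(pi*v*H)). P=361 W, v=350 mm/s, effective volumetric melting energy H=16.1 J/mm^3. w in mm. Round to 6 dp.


w = 2*sqrt(361/(pi*350*16.1)) = 0.285602 mm


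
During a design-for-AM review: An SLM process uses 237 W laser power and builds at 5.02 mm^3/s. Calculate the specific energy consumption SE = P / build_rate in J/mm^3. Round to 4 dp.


SE = 237 / 5.02 = 47.2112 J/mm^3


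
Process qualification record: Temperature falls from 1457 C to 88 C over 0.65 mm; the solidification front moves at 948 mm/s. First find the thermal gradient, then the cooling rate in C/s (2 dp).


G = (1457-88)/0.65 = 2106.15384615 C/mm
CR = 2106.15384615 * 948 = 1996633.85 C/s


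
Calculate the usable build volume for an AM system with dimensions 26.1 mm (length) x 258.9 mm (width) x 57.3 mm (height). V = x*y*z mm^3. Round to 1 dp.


V = 26.1 * 258.9 * 57.3 = 387192.7 mm^3


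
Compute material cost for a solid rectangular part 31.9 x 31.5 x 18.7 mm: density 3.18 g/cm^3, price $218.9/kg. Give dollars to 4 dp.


V = 31.9 * 31.5 * 18.7 = 18790.695 mm^3 = 18.790695 cm^3
Mass = 18.790695 * 3.18 / 1000 = 0.05975441 kg
Cost = 0.05975441 * 218.9 = 13.0802 $


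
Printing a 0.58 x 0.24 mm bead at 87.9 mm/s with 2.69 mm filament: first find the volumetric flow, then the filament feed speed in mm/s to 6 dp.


Q = 0.58 * 0.24 * 87.9 = 12.23568 mm^3/s
A_fil = pi*(2.69/2)^2 = 5.68321965 mm^2
v_feed = 12.23568 / 5.68321965 = 2.152949 mm/s


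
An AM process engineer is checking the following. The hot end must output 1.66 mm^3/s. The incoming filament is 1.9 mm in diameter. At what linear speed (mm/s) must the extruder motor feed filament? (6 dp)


A = pi*(1.9/2)^2 = 2.835287
v = 1.66 / 2.835287 = 0.585479 mm/s


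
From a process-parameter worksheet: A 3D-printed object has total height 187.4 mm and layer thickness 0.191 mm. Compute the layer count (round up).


Layers = ceil(187.4/0.191) = 982


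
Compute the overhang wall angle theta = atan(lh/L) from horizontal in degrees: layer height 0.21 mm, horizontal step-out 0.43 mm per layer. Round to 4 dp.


angle = atan(0.21/0.43) = 26.0296 degrees


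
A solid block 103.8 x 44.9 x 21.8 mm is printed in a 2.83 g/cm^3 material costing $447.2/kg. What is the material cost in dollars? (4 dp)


V = 103.8 * 44.9 * 21.8 = 101601.516 mm^3 = 101.601516 cm^3
Mass = 101.601516 * 2.83 / 1000 = 0.28753229 kg
Cost = 0.28753229 * 447.2 = 128.5844 $


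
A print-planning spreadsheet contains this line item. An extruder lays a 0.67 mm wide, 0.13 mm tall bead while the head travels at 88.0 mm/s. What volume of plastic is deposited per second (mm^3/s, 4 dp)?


Rate = 0.67 * 0.13 * 88.0 = 7.6648 mm^3/s


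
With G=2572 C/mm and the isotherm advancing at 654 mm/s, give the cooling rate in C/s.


CR = 2572 * 654 = 1682088 C/s


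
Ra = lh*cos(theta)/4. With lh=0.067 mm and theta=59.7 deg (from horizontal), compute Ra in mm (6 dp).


Ra = 0.067 * cos(59.7) / 4 = 0.008451 mm


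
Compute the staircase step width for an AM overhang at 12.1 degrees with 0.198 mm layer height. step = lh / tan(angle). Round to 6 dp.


step = 0.198 / tan(12.1) = 0.923587 mm


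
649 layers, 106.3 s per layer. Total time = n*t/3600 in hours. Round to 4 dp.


t = 649 * 106.3 / 3600 = 19.1635 hrs


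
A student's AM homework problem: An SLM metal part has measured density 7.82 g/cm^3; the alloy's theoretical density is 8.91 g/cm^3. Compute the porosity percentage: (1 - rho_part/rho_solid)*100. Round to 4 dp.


Porosity = (1-7.82/8.91)*100 = 12.2334 %


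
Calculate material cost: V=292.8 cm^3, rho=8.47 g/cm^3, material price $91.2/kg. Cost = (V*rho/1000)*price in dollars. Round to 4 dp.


Mass = 292.8*8.47/1000 = 2.480016 kg
Cost = 2.480016 * 91.2 = 226.1775 $


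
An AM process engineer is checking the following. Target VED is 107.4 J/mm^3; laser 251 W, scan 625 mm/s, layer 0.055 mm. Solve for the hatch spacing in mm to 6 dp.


h = 251 / (107.4*625*0.055) = 0.067987 mm


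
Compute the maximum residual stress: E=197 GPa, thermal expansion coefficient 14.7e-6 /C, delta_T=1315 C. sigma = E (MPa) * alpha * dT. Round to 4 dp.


sigma = 197*1000 * 14.7e-6 * 1315 = 3808.1085 MPa


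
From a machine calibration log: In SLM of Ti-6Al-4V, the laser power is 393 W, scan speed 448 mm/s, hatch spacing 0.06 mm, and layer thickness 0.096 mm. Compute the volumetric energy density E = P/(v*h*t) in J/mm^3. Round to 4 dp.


E = 393 / (448*0.06*0.096) = 152.2972 J/mm^3


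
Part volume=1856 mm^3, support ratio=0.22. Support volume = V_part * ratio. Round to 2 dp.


V_support = 1856 * 0.22 = 408.32 mm^3


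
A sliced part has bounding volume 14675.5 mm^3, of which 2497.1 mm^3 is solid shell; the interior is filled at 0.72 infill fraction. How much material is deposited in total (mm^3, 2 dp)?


V_infill = (14675.5 - 2497.1) * 0.72 = 8768.45
V_total = 2497.1 + 8768.45 = 11265.55 mm^3


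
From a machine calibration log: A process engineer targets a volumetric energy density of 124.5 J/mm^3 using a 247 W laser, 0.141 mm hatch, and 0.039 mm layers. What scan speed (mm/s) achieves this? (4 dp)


v = 247 / (124.5*0.141*0.039) = 360.7812 mm/s


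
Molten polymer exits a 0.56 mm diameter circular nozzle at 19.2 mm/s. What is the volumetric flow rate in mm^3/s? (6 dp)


A = pi*(0.56/2)^2 = 0.24630086 mm^2
Q = 0.24630086 * 19.2 = 4.728977 mm^3/s


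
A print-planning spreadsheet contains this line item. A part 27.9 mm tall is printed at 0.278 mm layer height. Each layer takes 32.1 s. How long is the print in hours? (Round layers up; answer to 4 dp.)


Layers = ceil(27.9/0.278) = 101
t = 101 * 32.1 / 3600 = 0.9006 hrs


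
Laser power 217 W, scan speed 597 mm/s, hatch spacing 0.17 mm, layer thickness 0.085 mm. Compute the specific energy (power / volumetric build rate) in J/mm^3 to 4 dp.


Build rate = 597 * 0.17 * 0.085 = 8.62665 mm^3/s
SE = 217 / 8.62665 = 25.1546 J/mm^3


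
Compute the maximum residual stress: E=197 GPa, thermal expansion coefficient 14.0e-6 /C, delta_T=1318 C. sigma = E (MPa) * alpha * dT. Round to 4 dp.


sigma = 197*1000 * 14.0e-6 * 1318 = 3635.044 MPa


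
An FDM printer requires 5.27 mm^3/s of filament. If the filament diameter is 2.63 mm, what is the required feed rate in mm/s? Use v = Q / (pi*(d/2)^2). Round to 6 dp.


A = pi*(2.63/2)^2 = 5.432521
v = 5.27 / 5.432521 = 0.970084 mm/s


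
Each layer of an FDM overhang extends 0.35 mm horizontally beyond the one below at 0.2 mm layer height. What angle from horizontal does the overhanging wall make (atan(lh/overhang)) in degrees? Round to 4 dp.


angle = atan(0.2/0.35) = 29.7449 degrees


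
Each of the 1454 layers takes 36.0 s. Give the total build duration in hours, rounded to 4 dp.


t = 1454 * 36.0 / 3600 = 14.54 hrs


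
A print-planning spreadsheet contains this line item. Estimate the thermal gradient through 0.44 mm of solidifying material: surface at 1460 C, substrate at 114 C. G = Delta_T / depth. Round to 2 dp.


G = (1460-114)/0.44 = 3059.09 C/mm


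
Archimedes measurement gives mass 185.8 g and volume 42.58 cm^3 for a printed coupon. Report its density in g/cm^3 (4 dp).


rho = 185.8 / 42.58 = 4.3636 g/cm^3


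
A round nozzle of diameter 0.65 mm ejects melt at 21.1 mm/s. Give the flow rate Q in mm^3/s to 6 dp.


A = pi*(0.65/2)^2 = 0.33183072 mm^2
Q = 0.33183072 * 21.1 = 7.001628 mm^3/s


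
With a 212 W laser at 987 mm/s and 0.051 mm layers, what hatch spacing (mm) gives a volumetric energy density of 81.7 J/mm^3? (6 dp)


h = 212 / (81.7*987*0.051) = 0.05155 mm


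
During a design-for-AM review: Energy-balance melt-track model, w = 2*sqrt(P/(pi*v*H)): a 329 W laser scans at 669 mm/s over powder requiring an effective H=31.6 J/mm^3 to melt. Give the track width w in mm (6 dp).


w = 2*sqrt(329/(pi*669*31.6)) = 0.140766 mm


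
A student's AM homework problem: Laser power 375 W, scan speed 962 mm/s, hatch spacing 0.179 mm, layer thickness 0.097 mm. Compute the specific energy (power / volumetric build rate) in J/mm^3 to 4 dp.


Build rate = 962 * 0.179 * 0.097 = 16.703206 mm^3/s
SE = 375 / 16.703206 = 22.4508 J/mm^3


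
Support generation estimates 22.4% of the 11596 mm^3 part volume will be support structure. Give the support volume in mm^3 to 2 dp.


V_support = 11596 * 0.224 = 2597.5 mm^3


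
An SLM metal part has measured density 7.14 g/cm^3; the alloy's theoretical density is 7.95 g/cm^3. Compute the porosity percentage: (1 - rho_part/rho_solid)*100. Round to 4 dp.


Porosity = (1-7.14/7.95)*100 = 10.1887 %


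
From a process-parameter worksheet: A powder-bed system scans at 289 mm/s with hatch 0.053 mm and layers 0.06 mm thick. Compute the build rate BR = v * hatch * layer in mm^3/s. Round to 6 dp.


Rate = 289 * 0.053 * 0.06 = 0.91902 mm^3/s


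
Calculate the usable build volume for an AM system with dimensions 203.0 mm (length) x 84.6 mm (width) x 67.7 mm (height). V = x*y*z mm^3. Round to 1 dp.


V = 203.0 * 84.6 * 67.7 = 1162666.3 mm^3


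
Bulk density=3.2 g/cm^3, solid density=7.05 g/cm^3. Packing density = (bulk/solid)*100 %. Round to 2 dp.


Packing = (3.2/7.05)*100 = 45.39 %


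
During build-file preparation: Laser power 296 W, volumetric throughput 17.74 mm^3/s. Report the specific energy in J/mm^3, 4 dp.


SE = 296 / 17.74 = 16.6855 J/mm^3


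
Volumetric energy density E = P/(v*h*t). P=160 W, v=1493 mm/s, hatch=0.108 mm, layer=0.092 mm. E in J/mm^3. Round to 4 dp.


E = 160 / (1493*0.108*0.092) = 10.7857 J/mm^3


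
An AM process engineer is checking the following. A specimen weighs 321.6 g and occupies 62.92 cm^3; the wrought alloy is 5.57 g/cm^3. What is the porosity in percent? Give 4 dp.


rho_part = 321.6 / 62.92 = 5.11125238 g/cm^3
Porosity = (1 - 5.11125238/5.57)*100 = 8.236 %


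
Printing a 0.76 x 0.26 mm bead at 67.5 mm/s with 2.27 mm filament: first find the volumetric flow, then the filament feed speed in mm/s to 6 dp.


Q = 0.76 * 0.26 * 67.5 = 13.338 mm^3/s
A_fil = pi*(2.27/2)^2 = 4.0470782 mm^2
v_feed = 13.338 / 4.0470782 = 3.295711 mm/s


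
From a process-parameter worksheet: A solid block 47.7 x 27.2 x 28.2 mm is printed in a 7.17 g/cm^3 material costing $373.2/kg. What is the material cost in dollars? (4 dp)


V = 47.7 * 27.2 * 28.2 = 36587.808 mm^3 = 36.587808 cm^3
Mass = 36.587808 * 7.17 / 1000 = 0.26233458 kg
Cost = 0.26233458 * 373.2 = 97.9033 $


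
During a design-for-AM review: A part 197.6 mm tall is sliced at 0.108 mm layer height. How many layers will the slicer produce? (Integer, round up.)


Layers = ceil(197.6/0.108) = 1830


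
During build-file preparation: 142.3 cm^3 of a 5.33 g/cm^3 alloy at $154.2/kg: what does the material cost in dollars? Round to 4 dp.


Mass = 142.3*5.33/1000 = 0.758459 kg
Cost = 0.758459 * 154.2 = 116.9544 $


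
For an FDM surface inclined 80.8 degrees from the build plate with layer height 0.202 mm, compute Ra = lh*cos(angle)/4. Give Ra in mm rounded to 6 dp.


Ra = 0.202 * cos(80.8) / 4 = 0.008074 mm


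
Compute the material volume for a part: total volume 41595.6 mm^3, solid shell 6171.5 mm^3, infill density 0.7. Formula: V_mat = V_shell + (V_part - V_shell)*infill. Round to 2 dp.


V_infill = (41595.6 - 6171.5) * 0.7 = 24796.87
V_total = 6171.5 + 24796.87 = 30968.37 mm^3


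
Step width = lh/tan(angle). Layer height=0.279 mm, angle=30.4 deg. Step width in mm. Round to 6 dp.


step = 0.279 / tan(30.4) = 0.475544 mm


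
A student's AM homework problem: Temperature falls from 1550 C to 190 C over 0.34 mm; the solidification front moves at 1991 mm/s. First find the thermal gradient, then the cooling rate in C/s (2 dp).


G = (1550-190)/0.34 = 4000.0 C/mm
CR = 4000.0 * 1991 = 7964000.0 C/s


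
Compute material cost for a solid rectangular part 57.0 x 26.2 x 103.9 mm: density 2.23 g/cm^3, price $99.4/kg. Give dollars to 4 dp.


V = 57.0 * 26.2 * 103.9 = 155164.26 mm^3 = 155.16426 cm^3
Mass = 155.16426 * 2.23 / 1000 = 0.3460163 kg
Cost = 0.3460163 * 99.4 = 34.394 $


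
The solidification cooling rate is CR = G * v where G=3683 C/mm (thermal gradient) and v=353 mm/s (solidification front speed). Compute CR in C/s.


CR = 3683 * 353 = 1300099 C/s


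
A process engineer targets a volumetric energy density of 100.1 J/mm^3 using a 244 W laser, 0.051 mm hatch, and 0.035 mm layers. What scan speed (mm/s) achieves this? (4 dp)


v = 244 / (100.1*0.051*0.035) = 1365.5812 mm/s


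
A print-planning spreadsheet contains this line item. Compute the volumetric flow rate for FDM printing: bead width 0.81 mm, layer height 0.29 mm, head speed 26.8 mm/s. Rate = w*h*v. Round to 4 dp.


Rate = 0.81 * 0.29 * 26.8 = 6.2953 mm^3/s


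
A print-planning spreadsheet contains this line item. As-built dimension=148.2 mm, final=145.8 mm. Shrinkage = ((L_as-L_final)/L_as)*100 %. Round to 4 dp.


Shrinkage = ((148.2-145.8)/148.2)*100 = 1.6194 %


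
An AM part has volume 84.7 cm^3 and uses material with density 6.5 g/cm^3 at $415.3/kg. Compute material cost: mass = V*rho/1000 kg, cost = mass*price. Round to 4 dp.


Mass = 84.7*6.5/1000 = 0.55055 kg
Cost = 0.55055 * 415.3 = 228.6434 $


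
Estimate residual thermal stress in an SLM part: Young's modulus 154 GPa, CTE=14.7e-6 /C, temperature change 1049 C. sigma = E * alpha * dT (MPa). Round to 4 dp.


sigma = 154*1000 * 14.7e-6 * 1049 = 2374.7262 MPa


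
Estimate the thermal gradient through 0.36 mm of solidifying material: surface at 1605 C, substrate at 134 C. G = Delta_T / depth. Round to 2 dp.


G = (1605-134)/0.36 = 4086.11 C/mm


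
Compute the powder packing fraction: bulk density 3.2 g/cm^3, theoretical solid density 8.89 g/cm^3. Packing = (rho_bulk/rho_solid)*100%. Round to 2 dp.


Packing = (3.2/8.89)*100 = 36.0 %


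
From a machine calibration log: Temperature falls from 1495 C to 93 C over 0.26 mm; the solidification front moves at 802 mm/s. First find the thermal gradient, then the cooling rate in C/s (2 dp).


G = (1495-93)/0.26 = 5392.30769231 C/mm
CR = 5392.30769231 * 802 = 4324630.77 C/s


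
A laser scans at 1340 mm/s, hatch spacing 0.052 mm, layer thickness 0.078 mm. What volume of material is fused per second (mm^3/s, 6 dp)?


Rate = 1340 * 0.052 * 0.078 = 5.43504 mm^3/s


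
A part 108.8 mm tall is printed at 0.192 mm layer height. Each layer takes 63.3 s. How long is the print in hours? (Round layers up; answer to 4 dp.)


Layers = ceil(108.8/0.192) = 567
t = 567 * 63.3 / 3600 = 9.9698 hrs


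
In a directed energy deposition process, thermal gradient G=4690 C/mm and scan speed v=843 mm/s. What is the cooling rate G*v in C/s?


CR = 4690 * 843 = 3953670 C/s


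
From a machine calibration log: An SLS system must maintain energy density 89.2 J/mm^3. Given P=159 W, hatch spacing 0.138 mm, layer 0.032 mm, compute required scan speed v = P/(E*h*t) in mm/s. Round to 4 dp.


v = 159 / (89.2*0.138*0.032) = 403.6484 mm/s


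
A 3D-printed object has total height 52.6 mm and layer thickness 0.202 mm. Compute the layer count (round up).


Layers = ceil(52.6/0.202) = 261


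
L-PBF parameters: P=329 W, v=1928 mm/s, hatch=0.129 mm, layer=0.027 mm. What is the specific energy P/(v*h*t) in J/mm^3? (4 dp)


Build rate = 1928 * 0.129 * 0.027 = 6.715224 mm^3/s
SE = 329 / 6.715224 = 48.9932 J/mm^3


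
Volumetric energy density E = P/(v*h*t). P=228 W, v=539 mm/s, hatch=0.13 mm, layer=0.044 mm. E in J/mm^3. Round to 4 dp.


E = 228 / (539*0.13*0.044) = 73.952 J/mm^3


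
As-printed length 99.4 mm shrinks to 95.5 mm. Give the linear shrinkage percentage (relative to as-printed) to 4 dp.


Shrinkage = ((99.4-95.5)/99.4)*100 = 3.9235 %


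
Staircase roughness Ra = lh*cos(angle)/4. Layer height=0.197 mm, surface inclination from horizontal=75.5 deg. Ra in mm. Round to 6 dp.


Ra = 0.197 * cos(75.5) / 4 = 0.012331 mm


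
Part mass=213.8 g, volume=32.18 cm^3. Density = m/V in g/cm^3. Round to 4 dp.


rho = 213.8 / 32.18 = 6.6439 g/cm^3


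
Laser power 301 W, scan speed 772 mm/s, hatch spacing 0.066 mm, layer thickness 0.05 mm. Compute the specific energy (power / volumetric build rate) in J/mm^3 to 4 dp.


Build rate = 772 * 0.066 * 0.05 = 2.5476 mm^3/s
SE = 301 / 2.5476 = 118.1504 J/mm^3


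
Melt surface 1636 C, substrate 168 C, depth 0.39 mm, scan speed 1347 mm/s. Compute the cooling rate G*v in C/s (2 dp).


G = (1636-168)/0.39 = 3764.1025641 C/mm
CR = 3764.1025641 * 1347 = 5070246.15 C/s


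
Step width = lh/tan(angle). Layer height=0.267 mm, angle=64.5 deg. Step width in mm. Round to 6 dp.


step = 0.267 / tan(64.5) = 0.127352 mm


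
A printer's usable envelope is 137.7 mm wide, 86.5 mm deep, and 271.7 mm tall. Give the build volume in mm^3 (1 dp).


V = 137.7 * 86.5 * 271.7 = 3236232.3 mm^3


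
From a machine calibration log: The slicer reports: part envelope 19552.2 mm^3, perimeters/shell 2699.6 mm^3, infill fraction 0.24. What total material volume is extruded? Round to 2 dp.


V_infill = (19552.2 - 2699.6) * 0.24 = 4044.62
V_total = 2699.6 + 4044.62 = 6744.22 mm^3


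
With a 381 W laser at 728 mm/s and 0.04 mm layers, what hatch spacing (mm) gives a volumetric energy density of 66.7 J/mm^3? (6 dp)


h = 381 / (66.7*728*0.04) = 0.196159 mm


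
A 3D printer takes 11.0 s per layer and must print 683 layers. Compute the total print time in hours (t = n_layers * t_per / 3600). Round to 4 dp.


t = 683 * 11.0 / 3600 = 2.0869 hrs


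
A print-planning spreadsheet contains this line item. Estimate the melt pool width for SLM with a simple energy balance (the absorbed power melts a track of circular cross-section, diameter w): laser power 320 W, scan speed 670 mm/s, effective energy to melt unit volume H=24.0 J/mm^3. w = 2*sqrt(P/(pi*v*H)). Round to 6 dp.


w = 2*sqrt(320/(pi*670*24.0)) = 0.159179 mm


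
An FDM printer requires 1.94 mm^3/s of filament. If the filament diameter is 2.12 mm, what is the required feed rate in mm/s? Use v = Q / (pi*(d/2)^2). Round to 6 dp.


A = pi*(2.12/2)^2 = 3.529894
v = 1.94 / 3.529894 = 0.549592 mm/s


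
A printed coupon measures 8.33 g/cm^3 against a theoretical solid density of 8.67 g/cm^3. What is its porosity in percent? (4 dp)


Porosity = (1-8.33/8.67)*100 = 3.9216 %


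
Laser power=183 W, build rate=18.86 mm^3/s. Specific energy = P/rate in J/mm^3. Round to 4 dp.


SE = 183 / 18.86 = 9.7031 J/mm^3


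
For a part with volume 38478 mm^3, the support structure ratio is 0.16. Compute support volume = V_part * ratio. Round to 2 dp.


V_support = 38478 * 0.16 = 6156.48 mm^3


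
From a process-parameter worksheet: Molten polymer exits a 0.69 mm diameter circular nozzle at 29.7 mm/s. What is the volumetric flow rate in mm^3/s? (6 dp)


A = pi*(0.69/2)^2 = 0.37392807 mm^2
Q = 0.37392807 * 29.7 = 11.105664 mm^3/s


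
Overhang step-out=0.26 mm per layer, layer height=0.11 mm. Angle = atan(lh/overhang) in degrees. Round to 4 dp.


angle = atan(0.11/0.26) = 22.9321 degrees


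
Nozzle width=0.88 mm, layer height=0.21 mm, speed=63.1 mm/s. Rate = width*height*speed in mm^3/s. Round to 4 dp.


Rate = 0.88 * 0.21 * 63.1 = 11.6609 mm^3/s


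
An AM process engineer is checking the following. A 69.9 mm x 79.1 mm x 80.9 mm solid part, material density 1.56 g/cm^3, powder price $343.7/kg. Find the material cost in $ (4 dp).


V = 69.9 * 79.1 * 80.9 = 447303.381 mm^3 = 447.303381 cm^3
Mass = 447.303381 * 1.56 / 1000 = 0.69779327 kg
Cost = 0.69779327 * 343.7 = 239.8315 $


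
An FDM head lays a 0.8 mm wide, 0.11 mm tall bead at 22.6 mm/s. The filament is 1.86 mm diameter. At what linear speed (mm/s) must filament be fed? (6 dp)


Q = 0.8 * 0.11 * 22.6 = 1.9888 mm^3/s
A_fil = pi*(1.86/2)^2 = 2.71716349 mm^2
v_feed = 1.9888 / 2.71716349 = 0.73194 mm/s


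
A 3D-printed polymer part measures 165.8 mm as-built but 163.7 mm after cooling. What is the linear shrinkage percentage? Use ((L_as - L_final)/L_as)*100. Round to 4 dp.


Shrinkage = ((165.8-163.7)/165.8)*100 = 1.2666 %


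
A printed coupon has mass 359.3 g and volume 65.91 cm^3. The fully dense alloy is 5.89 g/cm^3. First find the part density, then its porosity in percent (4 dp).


rho_part = 359.3 / 65.91 = 5.45137308 g/cm^3
Porosity = (1 - 5.45137308/5.89)*100 = 7.447 %


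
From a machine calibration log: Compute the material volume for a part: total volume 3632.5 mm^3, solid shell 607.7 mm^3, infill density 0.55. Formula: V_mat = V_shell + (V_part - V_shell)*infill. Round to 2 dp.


V_infill = (3632.5 - 607.7) * 0.55 = 1663.64
V_total = 607.7 + 1663.64 = 2271.34 mm^3
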